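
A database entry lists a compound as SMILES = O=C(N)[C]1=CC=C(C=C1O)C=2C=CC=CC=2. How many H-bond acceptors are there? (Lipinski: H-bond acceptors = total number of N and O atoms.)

3

N atoms: 1; O atoms: 2.
Lipinski HBA = 1 + 2 = 3.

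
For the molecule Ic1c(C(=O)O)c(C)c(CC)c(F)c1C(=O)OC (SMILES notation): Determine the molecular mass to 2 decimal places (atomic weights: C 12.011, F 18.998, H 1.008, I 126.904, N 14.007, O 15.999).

First, the molecular formula is C12H12FIO4 (counting implicit H from valence).
  C: 12 × 12.011 = 144.132
  F: 1 × 18.998 = 18.998
  H: 12 × 1.008 = 12.096
  I: 1 × 126.904 = 126.904
  O: 4 × 15.999 = 63.996
Sum: 12×12.011 + 1×18.998 + 12×1.008 + 1×126.904 + 4×15.999 = 366.126 → 366.13 g/mol.

366.13 g/mol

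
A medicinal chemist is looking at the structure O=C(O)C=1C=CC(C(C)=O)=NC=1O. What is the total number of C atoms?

Count every carbon token in the SMILES (each C, including those in ring-closure positions and inside branches).
Carbon count: 8.

8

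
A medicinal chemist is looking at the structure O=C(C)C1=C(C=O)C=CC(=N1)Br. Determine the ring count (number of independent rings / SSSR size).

In SMILES, each pair of matching ring-closure digits denotes one ring-closing bond; the number of such bonds equals the number of independent rings.
Ring-closure bonds here: 1.

1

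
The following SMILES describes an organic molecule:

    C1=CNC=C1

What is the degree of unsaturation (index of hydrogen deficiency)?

Molecular formula: C4H5N.
DoU = (2C + 2 + N − H − X) / 2, where X is the halogen count and O/S are ignored.
    = (2·4 + 2 + 1 − 5 − 0) / 2 = 6 / 2 = 3.

3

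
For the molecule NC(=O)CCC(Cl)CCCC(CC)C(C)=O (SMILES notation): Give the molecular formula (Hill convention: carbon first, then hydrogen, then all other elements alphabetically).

Walk through each heavy atom and fill implicit hydrogens from standard valence (C 4, N 3, O 2, S 2, halogen 1):
  atom 1: N, bond orders sum to 1 (valence 3) → 2 H
  atom 2: C, bond orders sum to 4 (valence 4) → 0 H
  atom 3: O, bond orders sum to 2 (valence 2) → 0 H
  atom 4: C, bond orders sum to 2 (valence 4) → 2 H
  atom 5: C, bond orders sum to 2 (valence 4) → 2 H
  atom 6: C, bond orders sum to 3 (valence 4) → 1 H
  atom 7: Cl (halogen, monovalent) → 0 H
  atom 8: C, bond orders sum to 2 (valence 4) → 2 H
  atom 9: C, bond orders sum to 2 (valence 4) → 2 H
  atom 10: C, bond orders sum to 2 (valence 4) → 2 H
  atom 11: C, bond orders sum to 3 (valence 4) → 1 H
  atom 12: C, bond orders sum to 2 (valence 4) → 2 H
  atom 13: C, bond orders sum to 1 (valence 4) → 3 H
  atom 14: C, bond orders sum to 4 (valence 4) → 0 H
  atom 15: C, bond orders sum to 1 (valence 4) → 3 H
  atom 16: O, bond orders sum to 2 (valence 2) → 0 H
Totals → C:12, H:22, Cl:1, N:1, O:2.
In Hill order: C12H22ClNO2.

C12H22ClNO2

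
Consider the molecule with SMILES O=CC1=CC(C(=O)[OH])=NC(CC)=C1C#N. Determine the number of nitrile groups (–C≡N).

1

The nitrile motif appears at heavy-atom position 14 in the SMILES.
Other groups present: 1 aldehyde, 1 carboxylic acid.
Nitrile count: 1.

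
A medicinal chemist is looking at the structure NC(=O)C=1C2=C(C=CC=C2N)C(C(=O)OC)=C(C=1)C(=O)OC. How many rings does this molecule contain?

2

In SMILES, each pair of matching ring-closure digits denotes one ring-closing bond; the number of such bonds equals the number of independent rings.
Ring-closure bonds here: 2.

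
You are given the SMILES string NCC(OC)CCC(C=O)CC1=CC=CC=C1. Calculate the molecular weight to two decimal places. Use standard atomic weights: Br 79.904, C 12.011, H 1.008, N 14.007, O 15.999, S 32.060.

First, the molecular formula is C14H21NO2 (counting implicit H from valence).
  C: 14 × 12.011 = 168.154
  H: 21 × 1.008 = 21.168
  N: 1 × 14.007 = 14.007
  O: 2 × 15.999 = 31.998
Sum: 14×12.011 + 21×1.008 + 1×14.007 + 2×15.999 = 235.327 → 235.33 g/mol.

235.33 g/mol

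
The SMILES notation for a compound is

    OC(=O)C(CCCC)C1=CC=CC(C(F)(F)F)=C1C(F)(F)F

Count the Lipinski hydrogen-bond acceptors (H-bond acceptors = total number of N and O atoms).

N atoms: 0; O atoms: 2.
Lipinski HBA = 0 + 2 = 2.

2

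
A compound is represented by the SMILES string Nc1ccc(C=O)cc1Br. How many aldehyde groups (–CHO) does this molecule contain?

1

The aldehyde motif appears at heavy-atom position 6 in the SMILES.
Other groups present: 1 primary amine.
Aldehyde count: 1.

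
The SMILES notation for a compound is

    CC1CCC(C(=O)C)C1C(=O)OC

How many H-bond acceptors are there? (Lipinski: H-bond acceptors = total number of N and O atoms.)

3

N atoms: 0; O atoms: 3.
Lipinski HBA = 0 + 3 = 3.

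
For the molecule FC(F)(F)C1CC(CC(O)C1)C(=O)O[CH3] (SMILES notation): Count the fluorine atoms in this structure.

Scan the SMILES for F atoms (remember two-letter symbols like Cl and Br are single atoms).
Fluorine count: 3.

3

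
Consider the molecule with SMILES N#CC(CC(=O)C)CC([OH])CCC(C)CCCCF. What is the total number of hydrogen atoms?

26

Walk through each heavy atom and fill implicit hydrogens from standard valence (C 4, N 3, O 2, S 2, halogen 1):
  atom 1: N, bond orders sum to 3 (valence 3) → 0 H
  atom 2: C, bond orders sum to 4 (valence 4) → 0 H
  atom 3: C, bond orders sum to 3 (valence 4) → 1 H
  atom 4: C, bond orders sum to 2 (valence 4) → 2 H
  atom 5: C, bond orders sum to 4 (valence 4) → 0 H
  atom 6: O, bond orders sum to 2 (valence 2) → 0 H
  atom 7: C, bond orders sum to 1 (valence 4) → 3 H
  atom 8: C, bond orders sum to 2 (valence 4) → 2 H
  atom 9: C, bond orders sum to 3 (valence 4) → 1 H
  atom 10: O with explicit H count 1
  atom 11: C, bond orders sum to 2 (valence 4) → 2 H
  atom 12: C, bond orders sum to 2 (valence 4) → 2 H
  atom 13: C, bond orders sum to 3 (valence 4) → 1 H
  atom 14: C, bond orders sum to 1 (valence 4) → 3 H
  atom 15: C, bond orders sum to 2 (valence 4) → 2 H
  atom 16: C, bond orders sum to 2 (valence 4) → 2 H
  atom 17: C, bond orders sum to 2 (valence 4) → 2 H
  atom 18: C, bond orders sum to 2 (valence 4) → 2 H
  atom 19: F (halogen, monovalent) → 0 H
Total hydrogens: 26.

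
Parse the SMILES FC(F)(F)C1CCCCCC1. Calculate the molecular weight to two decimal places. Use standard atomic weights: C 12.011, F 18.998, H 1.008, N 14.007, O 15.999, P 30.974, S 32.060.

First, the molecular formula is C8H13F3 (counting implicit H from valence).
  C: 8 × 12.011 = 96.088
  F: 3 × 18.998 = 56.994
  H: 13 × 1.008 = 13.104
Sum: 8×12.011 + 3×18.998 + 13×1.008 = 166.186 → 166.19 g/mol.

166.19 g/mol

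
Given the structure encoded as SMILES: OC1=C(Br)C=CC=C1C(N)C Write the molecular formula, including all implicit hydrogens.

Walk through each heavy atom and fill implicit hydrogens from standard valence (C 4, N 3, O 2, S 2, halogen 1):
  atom 1: O, bond orders sum to 1 (valence 2) → 1 H
  atom 2: C, bond orders sum to 4 (valence 4) → 0 H
  atom 3: C, bond orders sum to 4 (valence 4) → 0 H
  atom 4: Br (halogen, monovalent) → 0 H
  atom 5: C, bond orders sum to 3 (valence 4) → 1 H
  atom 6: C, bond orders sum to 3 (valence 4) → 1 H
  atom 7: C, bond orders sum to 3 (valence 4) → 1 H
  atom 8: C, bond orders sum to 4 (valence 4) → 0 H
  atom 9: C, bond orders sum to 3 (valence 4) → 1 H
  atom 10: N, bond orders sum to 1 (valence 3) → 2 H
  atom 11: C, bond orders sum to 1 (valence 4) → 3 H
Totals → C:8, H:10, Br:1, N:1, O:1.

C8H10BrNO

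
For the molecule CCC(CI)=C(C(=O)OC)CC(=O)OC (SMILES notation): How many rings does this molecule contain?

In SMILES, each pair of matching ring-closure digits denotes one ring-closing bond; the number of such bonds equals the number of independent rings.
Ring-closure bonds here: 0.

0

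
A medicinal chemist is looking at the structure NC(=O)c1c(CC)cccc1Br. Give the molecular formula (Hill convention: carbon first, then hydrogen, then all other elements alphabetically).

C9H10BrNO

Walk through each heavy atom and fill implicit hydrogens from standard valence (C 4, N 3, O 2, S 2, halogen 1); for lowercase aromatic atoms, an aromatic c carries 1 H when it has two neighbours and 0 H with three, and aromatic n carries 0 H:
  atom 1: N, bond orders sum to 1 (valence 3) → 2 H
  atom 2: C, bond orders sum to 4 (valence 4) → 0 H
  atom 3: O, bond orders sum to 2 (valence 2) → 0 H
  atom 4: aromatic c, 3 neighbours → 0 H
  atom 5: aromatic c, 3 neighbours → 0 H
  atom 6: C, bond orders sum to 2 (valence 4) → 2 H
  atom 7: C, bond orders sum to 1 (valence 4) → 3 H
  atom 8: aromatic c, 2 neighbours → 1 H
  atom 9: aromatic c, 2 neighbours → 1 H
  atom 10: aromatic c, 2 neighbours → 1 H
  atom 11: aromatic c, 3 neighbours → 0 H
  atom 12: Br (halogen, monovalent) → 0 H
Totals → C:9, H:10, Br:1, N:1, O:1.
In Hill order: C9H10BrNO.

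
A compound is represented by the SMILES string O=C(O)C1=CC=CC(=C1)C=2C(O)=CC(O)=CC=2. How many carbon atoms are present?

13

Count every carbon token in the SMILES (each C, including those in ring-closure positions and inside branches).
Carbon count: 13.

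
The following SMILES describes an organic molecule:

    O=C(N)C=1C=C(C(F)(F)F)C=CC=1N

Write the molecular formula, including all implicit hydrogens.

Walk through each heavy atom and fill implicit hydrogens from standard valence (C 4, N 3, O 2, S 2, halogen 1):
  atom 1: O, bond orders sum to 2 (valence 2) → 0 H
  atom 2: C, bond orders sum to 4 (valence 4) → 0 H
  atom 3: N, bond orders sum to 1 (valence 3) → 2 H
  atom 4: C, bond orders sum to 4 (valence 4) → 0 H
  atom 5: C, bond orders sum to 3 (valence 4) → 1 H
  atom 6: C, bond orders sum to 4 (valence 4) → 0 H
  atom 7: C, bond orders sum to 4 (valence 4) → 0 H
  atom 8: F (halogen, monovalent) → 0 H
  atom 9: F (halogen, monovalent) → 0 H
  atom 10: F (halogen, monovalent) → 0 H
  atom 11: C, bond orders sum to 3 (valence 4) → 1 H
  atom 12: C, bond orders sum to 3 (valence 4) → 1 H
  atom 13: C, bond orders sum to 4 (valence 4) → 0 H
  atom 14: N, bond orders sum to 1 (valence 3) → 2 H
Totals → C:8, H:7, F:3, N:2, O:1.

C8H7F3N2O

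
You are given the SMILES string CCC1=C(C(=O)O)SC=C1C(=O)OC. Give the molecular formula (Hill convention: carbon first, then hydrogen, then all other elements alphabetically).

C9H10O4S

Walk through each heavy atom and fill implicit hydrogens from standard valence (C 4, N 3, O 2, S 2, halogen 1):
  atom 1: C, bond orders sum to 1 (valence 4) → 3 H
  atom 2: C, bond orders sum to 2 (valence 4) → 2 H
  atom 3: C, bond orders sum to 4 (valence 4) → 0 H
  atom 4: C, bond orders sum to 4 (valence 4) → 0 H
  atom 5: C, bond orders sum to 4 (valence 4) → 0 H
  atom 6: O, bond orders sum to 2 (valence 2) → 0 H
  atom 7: O, bond orders sum to 1 (valence 2) → 1 H
  atom 8: S, bond orders sum to 2 (valence 2) → 0 H
  atom 9: C, bond orders sum to 3 (valence 4) → 1 H
  atom 10: C, bond orders sum to 4 (valence 4) → 0 H
  atom 11: C, bond orders sum to 4 (valence 4) → 0 H
  atom 12: O, bond orders sum to 2 (valence 2) → 0 H
  atom 13: O, bond orders sum to 2 (valence 2) → 0 H
  atom 14: C, bond orders sum to 1 (valence 4) → 3 H
Totals → C:9, H:10, O:4, S:1.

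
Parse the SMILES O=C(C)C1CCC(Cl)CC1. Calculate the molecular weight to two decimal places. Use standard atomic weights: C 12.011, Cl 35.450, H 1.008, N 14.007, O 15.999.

First, the molecular formula is C8H13ClO (counting implicit H from valence).
  C: 8 × 12.011 = 96.088
  Cl: 1 × 35.450 = 35.450
  H: 13 × 1.008 = 13.104
  O: 1 × 15.999 = 15.999
Sum: 8×12.011 + 1×35.450 + 13×1.008 + 1×15.999 = 160.641 → 160.64 g/mol.

160.64 g/mol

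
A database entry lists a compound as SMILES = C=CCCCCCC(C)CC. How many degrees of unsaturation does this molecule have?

1

Molecular formula: C11H22.
DoU = (2C + 2 + N − H − X) / 2, where X is the halogen count and O/S are ignored.
    = (2·11 + 2 + 0 − 22 − 0) / 2 = 2 / 2 = 1.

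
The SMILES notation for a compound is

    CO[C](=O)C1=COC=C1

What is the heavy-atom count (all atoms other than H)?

9

Every atom symbol written in the SMILES (organic subset) is one heavy atom; implicit H are not written.
Heavy atoms by element → C:6, O:3.
Total: 9.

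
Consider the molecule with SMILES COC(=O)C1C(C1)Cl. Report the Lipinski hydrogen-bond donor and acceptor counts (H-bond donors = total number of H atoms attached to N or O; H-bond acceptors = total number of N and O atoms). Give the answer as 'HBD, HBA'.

Donors: find every N or O and count the H atoms it carries.
  atom 2 (O): bond orders sum to 2 → 0 H
  atom 4 (O): bond orders sum to 2 → 0 H
Lipinski HBD = 0.
Acceptors: N atoms = 0, O atoms = 2 → HBA = 2.

0, 2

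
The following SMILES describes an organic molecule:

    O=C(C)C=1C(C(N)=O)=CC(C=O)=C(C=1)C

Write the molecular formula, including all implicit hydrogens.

Walk through each heavy atom and fill implicit hydrogens from standard valence (C 4, N 3, O 2, S 2, halogen 1):
  atom 1: O, bond orders sum to 2 (valence 2) → 0 H
  atom 2: C, bond orders sum to 4 (valence 4) → 0 H
  atom 3: C, bond orders sum to 1 (valence 4) → 3 H
  atom 4: C, bond orders sum to 4 (valence 4) → 0 H
  atom 5: C, bond orders sum to 4 (valence 4) → 0 H
  atom 6: C, bond orders sum to 4 (valence 4) → 0 H
  atom 7: N, bond orders sum to 1 (valence 3) → 2 H
  atom 8: O, bond orders sum to 2 (valence 2) → 0 H
  atom 9: C, bond orders sum to 3 (valence 4) → 1 H
  atom 10: C, bond orders sum to 4 (valence 4) → 0 H
  atom 11: C, bond orders sum to 3 (valence 4) → 1 H
  atom 12: O, bond orders sum to 2 (valence 2) → 0 H
  atom 13: C, bond orders sum to 4 (valence 4) → 0 H
  atom 14: C, bond orders sum to 3 (valence 4) → 1 H
  atom 15: C, bond orders sum to 1 (valence 4) → 3 H
Totals → C:11, H:11, N:1, O:3.

C11H11NO3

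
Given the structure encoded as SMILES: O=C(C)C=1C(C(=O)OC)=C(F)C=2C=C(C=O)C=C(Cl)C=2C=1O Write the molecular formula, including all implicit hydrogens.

C15H10ClFO5

Walk through each heavy atom and fill implicit hydrogens from standard valence (C 4, N 3, O 2, S 2, halogen 1):
  atom 1: O, bond orders sum to 2 (valence 2) → 0 H
  atom 2: C, bond orders sum to 4 (valence 4) → 0 H
  atom 3: C, bond orders sum to 1 (valence 4) → 3 H
  atom 4: C, bond orders sum to 4 (valence 4) → 0 H
  atom 5: C, bond orders sum to 4 (valence 4) → 0 H
  atom 6: C, bond orders sum to 4 (valence 4) → 0 H
  atom 7: O, bond orders sum to 2 (valence 2) → 0 H
  atom 8: O, bond orders sum to 2 (valence 2) → 0 H
  atom 9: C, bond orders sum to 1 (valence 4) → 3 H
  atom 10: C, bond orders sum to 4 (valence 4) → 0 H
  atom 11: F (halogen, monovalent) → 0 H
  atom 12: C, bond orders sum to 4 (valence 4) → 0 H
  atom 13: C, bond orders sum to 3 (valence 4) → 1 H
  atom 14: C, bond orders sum to 4 (valence 4) → 0 H
  atom 15: C, bond orders sum to 3 (valence 4) → 1 H
  atom 16: O, bond orders sum to 2 (valence 2) → 0 H
  atom 17: C, bond orders sum to 3 (valence 4) → 1 H
  atom 18: C, bond orders sum to 4 (valence 4) → 0 H
  atom 19: Cl (halogen, monovalent) → 0 H
  atom 20: C, bond orders sum to 4 (valence 4) → 0 H
  atom 21: C, bond orders sum to 4 (valence 4) → 0 H
  atom 22: O, bond orders sum to 1 (valence 2) → 1 H
Totals → C:15, H:10, Cl:1, F:1, O:5.
In Hill order: C15H10ClFO5.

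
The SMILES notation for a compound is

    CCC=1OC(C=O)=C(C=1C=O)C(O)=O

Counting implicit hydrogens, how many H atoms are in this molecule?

8

Walk through each heavy atom and fill implicit hydrogens from standard valence (C 4, N 3, O 2, S 2, halogen 1):
  atom 1: C, bond orders sum to 1 (valence 4) → 3 H
  atom 2: C, bond orders sum to 2 (valence 4) → 2 H
  atom 3: C, bond orders sum to 4 (valence 4) → 0 H
  atom 4: O, bond orders sum to 2 (valence 2) → 0 H
  atom 5: C, bond orders sum to 4 (valence 4) → 0 H
  atom 6: C, bond orders sum to 3 (valence 4) → 1 H
  atom 7: O, bond orders sum to 2 (valence 2) → 0 H
  atom 8: C, bond orders sum to 4 (valence 4) → 0 H
  atom 9: C, bond orders sum to 4 (valence 4) → 0 H
  atom 10: C, bond orders sum to 3 (valence 4) → 1 H
  atom 11: O, bond orders sum to 2 (valence 2) → 0 H
  atom 12: C, bond orders sum to 4 (valence 4) → 0 H
  atom 13: O, bond orders sum to 1 (valence 2) → 1 H
  atom 14: O, bond orders sum to 2 (valence 2) → 0 H
Total hydrogens: 8.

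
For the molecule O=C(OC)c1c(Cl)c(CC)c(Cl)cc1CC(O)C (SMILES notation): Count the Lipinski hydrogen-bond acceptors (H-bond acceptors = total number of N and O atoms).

3

N atoms: 0; O atoms: 3.
Lipinski HBA = 0 + 3 = 3.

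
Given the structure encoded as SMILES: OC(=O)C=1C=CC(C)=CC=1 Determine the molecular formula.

C8H8O2

Walk through each heavy atom and fill implicit hydrogens from standard valence (C 4, N 3, O 2, S 2, halogen 1):
  atom 1: O, bond orders sum to 1 (valence 2) → 1 H
  atom 2: C, bond orders sum to 4 (valence 4) → 0 H
  atom 3: O, bond orders sum to 2 (valence 2) → 0 H
  atom 4: C, bond orders sum to 4 (valence 4) → 0 H
  atom 5: C, bond orders sum to 3 (valence 4) → 1 H
  atom 6: C, bond orders sum to 3 (valence 4) → 1 H
  atom 7: C, bond orders sum to 4 (valence 4) → 0 H
  atom 8: C, bond orders sum to 1 (valence 4) → 3 H
  atom 9: C, bond orders sum to 3 (valence 4) → 1 H
  atom 10: C, bond orders sum to 3 (valence 4) → 1 H
Totals → C:8, H:8, O:2.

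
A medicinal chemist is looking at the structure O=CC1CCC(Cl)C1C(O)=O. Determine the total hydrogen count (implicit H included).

9

Walk through each heavy atom and fill implicit hydrogens from standard valence (C 4, N 3, O 2, S 2, halogen 1):
  atom 1: O, bond orders sum to 2 (valence 2) → 0 H
  atom 2: C, bond orders sum to 3 (valence 4) → 1 H
  atom 3: C, bond orders sum to 3 (valence 4) → 1 H
  atom 4: C, bond orders sum to 2 (valence 4) → 2 H
  atom 5: C, bond orders sum to 2 (valence 4) → 2 H
  atom 6: C, bond orders sum to 3 (valence 4) → 1 H
  atom 7: Cl (halogen, monovalent) → 0 H
  atom 8: C, bond orders sum to 3 (valence 4) → 1 H
  atom 9: C, bond orders sum to 4 (valence 4) → 0 H
  atom 10: O, bond orders sum to 1 (valence 2) → 1 H
  atom 11: O, bond orders sum to 2 (valence 2) → 0 H
Total hydrogens: 9.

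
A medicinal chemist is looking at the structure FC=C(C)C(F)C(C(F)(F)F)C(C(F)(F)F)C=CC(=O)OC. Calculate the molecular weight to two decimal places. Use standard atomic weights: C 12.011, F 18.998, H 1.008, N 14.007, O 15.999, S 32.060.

First, the molecular formula is C12H12F8O2 (counting implicit H from valence).
  C: 12 × 12.011 = 144.132
  F: 8 × 18.998 = 151.984
  H: 12 × 1.008 = 12.096
  O: 2 × 15.999 = 31.998
Sum: 12×12.011 + 8×18.998 + 12×1.008 + 2×15.999 = 340.210 → 340.21 g/mol.

340.21 g/mol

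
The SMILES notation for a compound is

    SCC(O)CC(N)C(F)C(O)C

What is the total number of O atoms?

Scan the SMILES for O atoms (remember two-letter symbols like Cl and Br are single atoms).
Oxygen count: 2.

2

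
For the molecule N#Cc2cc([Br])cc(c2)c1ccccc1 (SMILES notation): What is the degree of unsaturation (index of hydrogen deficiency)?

Molecular formula: C13H8BrN.
DoU = (2C + 2 + N − H − X) / 2, where X is the halogen count and O/S are ignored.
    = (2·13 + 2 + 1 − 8 − 1) / 2 = 20 / 2 = 10.

10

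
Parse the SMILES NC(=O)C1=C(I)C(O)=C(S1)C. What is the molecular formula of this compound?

C6H6INO2S

Walk through each heavy atom and fill implicit hydrogens from standard valence (C 4, N 3, O 2, S 2, halogen 1):
  atom 1: N, bond orders sum to 1 (valence 3) → 2 H
  atom 2: C, bond orders sum to 4 (valence 4) → 0 H
  atom 3: O, bond orders sum to 2 (valence 2) → 0 H
  atom 4: C, bond orders sum to 4 (valence 4) → 0 H
  atom 5: C, bond orders sum to 4 (valence 4) → 0 H
  atom 6: I (halogen, monovalent) → 0 H
  atom 7: C, bond orders sum to 4 (valence 4) → 0 H
  atom 8: O, bond orders sum to 1 (valence 2) → 1 H
  atom 9: C, bond orders sum to 4 (valence 4) → 0 H
  atom 10: S, bond orders sum to 2 (valence 2) → 0 H
  atom 11: C, bond orders sum to 1 (valence 4) → 3 H
Totals → C:6, H:6, I:1, N:1, O:2, S:1.
In Hill order: C6H6INO2S.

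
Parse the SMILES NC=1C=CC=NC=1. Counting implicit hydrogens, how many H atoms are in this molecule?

6

Walk through each heavy atom and fill implicit hydrogens from standard valence (C 4, N 3, O 2, S 2, halogen 1):
  atom 1: N, bond orders sum to 1 (valence 3) → 2 H
  atom 2: C, bond orders sum to 4 (valence 4) → 0 H
  atom 3: C, bond orders sum to 3 (valence 4) → 1 H
  atom 4: C, bond orders sum to 3 (valence 4) → 1 H
  atom 5: C, bond orders sum to 3 (valence 4) → 1 H
  atom 6: N, bond orders sum to 3 (valence 3) → 0 H
  atom 7: C, bond orders sum to 3 (valence 4) → 1 H
Total hydrogens: 6.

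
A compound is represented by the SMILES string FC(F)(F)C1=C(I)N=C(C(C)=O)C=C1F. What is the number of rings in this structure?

1

In SMILES, each pair of matching ring-closure digits denotes one ring-closing bond; the number of such bonds equals the number of independent rings.
Ring-closure bonds here: 1.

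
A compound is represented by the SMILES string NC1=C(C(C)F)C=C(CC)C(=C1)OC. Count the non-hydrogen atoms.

Every atom symbol written in the SMILES (organic subset) is one heavy atom; implicit H are not written.
Heavy atoms by element → C:11, F:1, N:1, O:1.
Total: 14.

14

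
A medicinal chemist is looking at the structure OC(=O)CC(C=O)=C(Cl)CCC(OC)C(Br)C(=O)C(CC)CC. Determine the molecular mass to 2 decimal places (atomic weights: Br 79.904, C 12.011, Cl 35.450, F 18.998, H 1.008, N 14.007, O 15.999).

411.72 g/mol

First, the molecular formula is C16H24BrClO5 (counting implicit H from valence).
  Br: 1 × 79.904 = 79.904
  C: 16 × 12.011 = 192.176
  Cl: 1 × 35.450 = 35.450
  H: 24 × 1.008 = 24.192
  O: 5 × 15.999 = 79.995
Sum: 1×79.904 + 16×12.011 + 1×35.450 + 24×1.008 + 5×15.999 = 411.717 → 411.72 g/mol.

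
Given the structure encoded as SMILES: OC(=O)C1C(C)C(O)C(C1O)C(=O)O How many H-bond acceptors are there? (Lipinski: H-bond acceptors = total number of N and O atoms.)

6

N atoms: 0; O atoms: 6.
Lipinski HBA = 0 + 6 = 6.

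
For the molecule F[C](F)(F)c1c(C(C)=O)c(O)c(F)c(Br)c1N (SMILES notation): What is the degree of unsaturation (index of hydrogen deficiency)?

Molecular formula: C9H6BrF4NO2.
DoU = (2C + 2 + N − H − X) / 2, where X is the halogen count and O/S are ignored.
    = (2·9 + 2 + 1 − 6 − 5) / 2 = 10 / 2 = 5.

5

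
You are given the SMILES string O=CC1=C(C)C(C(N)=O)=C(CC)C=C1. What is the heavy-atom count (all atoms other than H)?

Every atom symbol written in the SMILES (organic subset) is one heavy atom; implicit H are not written.
Heavy atoms by element → C:11, N:1, O:2.
Total: 14.

14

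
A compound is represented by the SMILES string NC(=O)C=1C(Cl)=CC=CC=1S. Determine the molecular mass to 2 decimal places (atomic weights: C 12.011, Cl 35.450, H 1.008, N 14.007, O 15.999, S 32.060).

First, the molecular formula is C7H6ClNOS (counting implicit H from valence).
  C: 7 × 12.011 = 84.077
  Cl: 1 × 35.450 = 35.450
  H: 6 × 1.008 = 6.048
  N: 1 × 14.007 = 14.007
  O: 1 × 15.999 = 15.999
  S: 1 × 32.060 = 32.060
Sum: 7×12.011 + 1×35.450 + 6×1.008 + 1×14.007 + 1×15.999 + 1×32.060 = 187.641 → 187.64 g/mol.

187.64 g/mol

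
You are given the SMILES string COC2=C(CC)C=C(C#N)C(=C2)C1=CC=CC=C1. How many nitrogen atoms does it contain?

1

Scan the SMILES for N atoms (remember two-letter symbols like Cl and Br are single atoms).
Nitrogen count: 1.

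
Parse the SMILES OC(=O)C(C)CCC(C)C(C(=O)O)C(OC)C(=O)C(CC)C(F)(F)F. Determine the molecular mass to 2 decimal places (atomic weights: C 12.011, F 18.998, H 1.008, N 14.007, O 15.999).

First, the molecular formula is C16H25F3O6 (counting implicit H from valence).
  C: 16 × 12.011 = 192.176
  F: 3 × 18.998 = 56.994
  H: 25 × 1.008 = 25.200
  O: 6 × 15.999 = 95.994
Sum: 16×12.011 + 3×18.998 + 25×1.008 + 6×15.999 = 370.364 → 370.36 g/mol.

370.36 g/mol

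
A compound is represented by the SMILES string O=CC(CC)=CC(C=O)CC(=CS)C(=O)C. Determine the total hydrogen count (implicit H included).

16

Walk through each heavy atom and fill implicit hydrogens from standard valence (C 4, N 3, O 2, S 2, halogen 1):
  atom 1: O, bond orders sum to 2 (valence 2) → 0 H
  atom 2: C, bond orders sum to 3 (valence 4) → 1 H
  atom 3: C, bond orders sum to 4 (valence 4) → 0 H
  atom 4: C, bond orders sum to 2 (valence 4) → 2 H
  atom 5: C, bond orders sum to 1 (valence 4) → 3 H
  atom 6: C, bond orders sum to 3 (valence 4) → 1 H
  atom 7: C, bond orders sum to 3 (valence 4) → 1 H
  atom 8: C, bond orders sum to 3 (valence 4) → 1 H
  atom 9: O, bond orders sum to 2 (valence 2) → 0 H
  atom 10: C, bond orders sum to 2 (valence 4) → 2 H
  atom 11: C, bond orders sum to 4 (valence 4) → 0 H
  atom 12: C, bond orders sum to 3 (valence 4) → 1 H
  atom 13: S, bond orders sum to 1 (valence 2) → 1 H
  atom 14: C, bond orders sum to 4 (valence 4) → 0 H
  atom 15: O, bond orders sum to 2 (valence 2) → 0 H
  atom 16: C, bond orders sum to 1 (valence 4) → 3 H
Total hydrogens: 16.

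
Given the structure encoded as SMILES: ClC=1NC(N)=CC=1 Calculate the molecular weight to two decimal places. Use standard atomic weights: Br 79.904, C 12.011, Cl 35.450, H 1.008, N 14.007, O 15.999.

116.55 g/mol

First, the molecular formula is C4H5ClN2 (counting implicit H from valence).
  C: 4 × 12.011 = 48.044
  Cl: 1 × 35.450 = 35.450
  H: 5 × 1.008 = 5.040
  N: 2 × 14.007 = 28.014
Sum: 4×12.011 + 1×35.450 + 5×1.008 + 2×14.007 = 116.548 → 116.55 g/mol.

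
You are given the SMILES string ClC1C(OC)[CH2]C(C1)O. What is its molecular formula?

Walk through each heavy atom and fill implicit hydrogens from standard valence (C 4, N 3, O 2, S 2, halogen 1):
  atom 1: Cl (halogen, monovalent) → 0 H
  atom 2: C, bond orders sum to 3 (valence 4) → 1 H
  atom 3: C, bond orders sum to 3 (valence 4) → 1 H
  atom 4: O, bond orders sum to 2 (valence 2) → 0 H
  atom 5: C, bond orders sum to 1 (valence 4) → 3 H
  atom 6: C with explicit H count 2
  atom 7: C, bond orders sum to 3 (valence 4) → 1 H
  atom 8: C, bond orders sum to 2 (valence 4) → 2 H
  atom 9: O, bond orders sum to 1 (valence 2) → 1 H
Totals → C:6, H:11, Cl:1, O:2.

C6H11ClO2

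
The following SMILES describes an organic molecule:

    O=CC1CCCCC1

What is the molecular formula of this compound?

Walk through each heavy atom and fill implicit hydrogens from standard valence (C 4, N 3, O 2, S 2, halogen 1):
  atom 1: O, bond orders sum to 2 (valence 2) → 0 H
  atom 2: C, bond orders sum to 3 (valence 4) → 1 H
  atom 3: C, bond orders sum to 3 (valence 4) → 1 H
  atom 4: C, bond orders sum to 2 (valence 4) → 2 H
  atom 5: C, bond orders sum to 2 (valence 4) → 2 H
  atom 6: C, bond orders sum to 2 (valence 4) → 2 H
  atom 7: C, bond orders sum to 2 (valence 4) → 2 H
  atom 8: C, bond orders sum to 2 (valence 4) → 2 H
Totals → C:7, H:12, O:1.
In Hill order: C7H12O.

C7H12O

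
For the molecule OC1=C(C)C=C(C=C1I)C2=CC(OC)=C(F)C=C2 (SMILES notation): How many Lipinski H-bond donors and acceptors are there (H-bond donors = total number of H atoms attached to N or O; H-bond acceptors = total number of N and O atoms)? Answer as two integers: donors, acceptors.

1, 2

Donors: find every N or O and count the H atoms it carries.
  atom 1 (O): bond orders sum to 1 → 1 H
  atom 13 (O): bond orders sum to 2 → 0 H
Lipinski HBD = 1.
Acceptors: N atoms = 0, O atoms = 2 → HBA = 2.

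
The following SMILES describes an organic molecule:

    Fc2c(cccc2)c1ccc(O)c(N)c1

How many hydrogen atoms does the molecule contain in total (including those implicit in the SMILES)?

10

Walk through each heavy atom and fill implicit hydrogens from standard valence (C 4, N 3, O 2, S 2, halogen 1); for lowercase aromatic atoms, an aromatic c carries 1 H when it has two neighbours and 0 H with three, and aromatic n carries 0 H:
  atom 1: F (halogen, monovalent) → 0 H
  atom 2: aromatic c, 3 neighbours → 0 H
  atom 3: aromatic c, 3 neighbours → 0 H
  atom 4: aromatic c, 2 neighbours → 1 H
  atom 5: aromatic c, 2 neighbours → 1 H
  atom 6: aromatic c, 2 neighbours → 1 H
  atom 7: aromatic c, 2 neighbours → 1 H
  atom 8: aromatic c, 3 neighbours → 0 H
  atom 9: aromatic c, 2 neighbours → 1 H
  atom 10: aromatic c, 2 neighbours → 1 H
  atom 11: aromatic c, 3 neighbours → 0 H
  atom 12: O, bond orders sum to 1 (valence 2) → 1 H
  atom 13: aromatic c, 3 neighbours → 0 H
  atom 14: N, bond orders sum to 1 (valence 3) → 2 H
  atom 15: aromatic c, 2 neighbours → 1 H
Total hydrogens: 10.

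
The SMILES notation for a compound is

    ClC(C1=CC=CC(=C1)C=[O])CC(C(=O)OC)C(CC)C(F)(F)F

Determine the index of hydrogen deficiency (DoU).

Degree of unsaturation = (number of rings) + (number of π bonds).
Ring closures in the SMILES: 1.
π bonds: 5 double bonds (each 1 DoU) → 5 DoU from unsaturation.
Total DoU = 1 + 5 = 6.

6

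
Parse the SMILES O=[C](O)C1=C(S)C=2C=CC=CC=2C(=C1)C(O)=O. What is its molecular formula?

Walk through each heavy atom and fill implicit hydrogens from standard valence (C 4, N 3, O 2, S 2, halogen 1):
  atom 1: O, bond orders sum to 2 (valence 2) → 0 H
  atom 2: C with explicit H count 0
  atom 3: O, bond orders sum to 1 (valence 2) → 1 H
  atom 4: C, bond orders sum to 4 (valence 4) → 0 H
  atom 5: C, bond orders sum to 4 (valence 4) → 0 H
  atom 6: S, bond orders sum to 1 (valence 2) → 1 H
  atom 7: C, bond orders sum to 4 (valence 4) → 0 H
  atom 8: C, bond orders sum to 3 (valence 4) → 1 H
  atom 9: C, bond orders sum to 3 (valence 4) → 1 H
  atom 10: C, bond orders sum to 3 (valence 4) → 1 H
  atom 11: C, bond orders sum to 3 (valence 4) → 1 H
  atom 12: C, bond orders sum to 4 (valence 4) → 0 H
  atom 13: C, bond orders sum to 4 (valence 4) → 0 H
  atom 14: C, bond orders sum to 3 (valence 4) → 1 H
  atom 15: C, bond orders sum to 4 (valence 4) → 0 H
  atom 16: O, bond orders sum to 1 (valence 2) → 1 H
  atom 17: O, bond orders sum to 2 (valence 2) → 0 H
Totals → C:12, H:8, O:4, S:1.
In Hill order: C12H8O4S.

C12H8O4S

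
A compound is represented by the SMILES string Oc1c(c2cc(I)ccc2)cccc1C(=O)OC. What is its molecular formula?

Walk through each heavy atom and fill implicit hydrogens from standard valence (C 4, N 3, O 2, S 2, halogen 1); for lowercase aromatic atoms, an aromatic c carries 1 H when it has two neighbours and 0 H with three, and aromatic n carries 0 H:
  atom 1: O, bond orders sum to 1 (valence 2) → 1 H
  atom 2: aromatic c, 3 neighbours → 0 H
  atom 3: aromatic c, 3 neighbours → 0 H
  atom 4: aromatic c, 3 neighbours → 0 H
  atom 5: aromatic c, 2 neighbours → 1 H
  atom 6: aromatic c, 3 neighbours → 0 H
  atom 7: I (halogen, monovalent) → 0 H
  atom 8: aromatic c, 2 neighbours → 1 H
  atom 9: aromatic c, 2 neighbours → 1 H
  atom 10: aromatic c, 2 neighbours → 1 H
  atom 11: aromatic c, 2 neighbours → 1 H
  atom 12: aromatic c, 2 neighbours → 1 H
  atom 13: aromatic c, 2 neighbours → 1 H
  atom 14: aromatic c, 3 neighbours → 0 H
  atom 15: C, bond orders sum to 4 (valence 4) → 0 H
  atom 16: O, bond orders sum to 2 (valence 2) → 0 H
  atom 17: O, bond orders sum to 2 (valence 2) → 0 H
  atom 18: C, bond orders sum to 1 (valence 4) → 3 H
Totals → C:14, H:11, I:1, O:3.
In Hill order: C14H11IO3.

C14H11IO3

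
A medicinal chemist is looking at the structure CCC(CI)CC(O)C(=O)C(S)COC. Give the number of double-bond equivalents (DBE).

1

Molecular formula: C10H19IO3S.
DoU = (2C + 2 + N − H − X) / 2, where X is the halogen count and O/S are ignored.
    = (2·10 + 2 + 0 − 19 − 1) / 2 = 2 / 2 = 1.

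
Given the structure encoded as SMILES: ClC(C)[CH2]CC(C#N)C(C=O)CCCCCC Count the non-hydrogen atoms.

17

Every atom symbol written in the SMILES (organic subset) is one heavy atom; implicit H are not written.
Heavy atoms by element → C:14, Cl:1, N:1, O:1.
Total: 17.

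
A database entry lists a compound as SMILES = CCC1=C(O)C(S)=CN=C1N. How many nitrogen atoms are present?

2

Scan the SMILES for N atoms (remember two-letter symbols like Cl and Br are single atoms).
Nitrogen count: 2.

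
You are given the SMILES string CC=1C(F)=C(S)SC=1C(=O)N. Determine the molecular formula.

Walk through each heavy atom and fill implicit hydrogens from standard valence (C 4, N 3, O 2, S 2, halogen 1):
  atom 1: C, bond orders sum to 1 (valence 4) → 3 H
  atom 2: C, bond orders sum to 4 (valence 4) → 0 H
  atom 3: C, bond orders sum to 4 (valence 4) → 0 H
  atom 4: F (halogen, monovalent) → 0 H
  atom 5: C, bond orders sum to 4 (valence 4) → 0 H
  atom 6: S, bond orders sum to 1 (valence 2) → 1 H
  atom 7: S, bond orders sum to 2 (valence 2) → 0 H
  atom 8: C, bond orders sum to 4 (valence 4) → 0 H
  atom 9: C, bond orders sum to 4 (valence 4) → 0 H
  atom 10: O, bond orders sum to 2 (valence 2) → 0 H
  atom 11: N, bond orders sum to 1 (valence 3) → 2 H
Totals → C:6, H:6, F:1, N:1, O:1, S:2.

C6H6FNOS2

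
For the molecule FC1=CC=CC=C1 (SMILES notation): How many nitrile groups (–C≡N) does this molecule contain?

Scan the SMILES for the nitrile motif — none present.

0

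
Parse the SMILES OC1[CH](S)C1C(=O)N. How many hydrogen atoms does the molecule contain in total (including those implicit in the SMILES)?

Walk through each heavy atom and fill implicit hydrogens from standard valence (C 4, N 3, O 2, S 2, halogen 1):
  atom 1: O, bond orders sum to 1 (valence 2) → 1 H
  atom 2: C, bond orders sum to 3 (valence 4) → 1 H
  atom 3: C with explicit H count 1
  atom 4: S, bond orders sum to 1 (valence 2) → 1 H
  atom 5: C, bond orders sum to 3 (valence 4) → 1 H
  atom 6: C, bond orders sum to 4 (valence 4) → 0 H
  atom 7: O, bond orders sum to 2 (valence 2) → 0 H
  atom 8: N, bond orders sum to 1 (valence 3) → 2 H
Total hydrogens: 7.

7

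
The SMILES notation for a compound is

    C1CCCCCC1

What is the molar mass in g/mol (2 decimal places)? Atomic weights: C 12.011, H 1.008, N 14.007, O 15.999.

98.19 g/mol

First, the molecular formula is C7H14 (counting implicit H from valence).
  C: 7 × 12.011 = 84.077
  H: 14 × 1.008 = 14.112
Sum: 7×12.011 + 14×1.008 = 98.189 → 98.19 g/mol.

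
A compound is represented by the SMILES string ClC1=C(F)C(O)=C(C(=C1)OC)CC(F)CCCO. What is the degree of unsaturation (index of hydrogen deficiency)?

Molecular formula: C12H15ClF2O3.
DoU = (2C + 2 + N − H − X) / 2, where X is the halogen count and O/S are ignored.
    = (2·12 + 2 + 0 − 15 − 3) / 2 = 8 / 2 = 4.

4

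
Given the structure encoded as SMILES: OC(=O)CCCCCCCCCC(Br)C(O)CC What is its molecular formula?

C14H27BrO3

Walk through each heavy atom and fill implicit hydrogens from standard valence (C 4, N 3, O 2, S 2, halogen 1):
  atom 1: O, bond orders sum to 1 (valence 2) → 1 H
  atom 2: C, bond orders sum to 4 (valence 4) → 0 H
  atom 3: O, bond orders sum to 2 (valence 2) → 0 H
  atom 4: C, bond orders sum to 2 (valence 4) → 2 H
  atom 5: C, bond orders sum to 2 (valence 4) → 2 H
  atom 6: C, bond orders sum to 2 (valence 4) → 2 H
  atom 7: C, bond orders sum to 2 (valence 4) → 2 H
  atom 8: C, bond orders sum to 2 (valence 4) → 2 H
  atom 9: C, bond orders sum to 2 (valence 4) → 2 H
  atom 10: C, bond orders sum to 2 (valence 4) → 2 H
  atom 11: C, bond orders sum to 2 (valence 4) → 2 H
  atom 12: C, bond orders sum to 2 (valence 4) → 2 H
  atom 13: C, bond orders sum to 3 (valence 4) → 1 H
  atom 14: Br (halogen, monovalent) → 0 H
  atom 15: C, bond orders sum to 3 (valence 4) → 1 H
  atom 16: O, bond orders sum to 1 (valence 2) → 1 H
  atom 17: C, bond orders sum to 2 (valence 4) → 2 H
  atom 18: C, bond orders sum to 1 (valence 4) → 3 H
Totals → C:14, H:27, Br:1, O:3.
In Hill order: C14H27BrO3.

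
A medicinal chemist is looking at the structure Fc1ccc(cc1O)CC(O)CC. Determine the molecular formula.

Walk through each heavy atom and fill implicit hydrogens from standard valence (C 4, N 3, O 2, S 2, halogen 1); for lowercase aromatic atoms, an aromatic c carries 1 H when it has two neighbours and 0 H with three, and aromatic n carries 0 H:
  atom 1: F (halogen, monovalent) → 0 H
  atom 2: aromatic c, 3 neighbours → 0 H
  atom 3: aromatic c, 2 neighbours → 1 H
  atom 4: aromatic c, 2 neighbours → 1 H
  atom 5: aromatic c, 3 neighbours → 0 H
  atom 6: aromatic c, 2 neighbours → 1 H
  atom 7: aromatic c, 3 neighbours → 0 H
  atom 8: O, bond orders sum to 1 (valence 2) → 1 H
  atom 9: C, bond orders sum to 2 (valence 4) → 2 H
  atom 10: C, bond orders sum to 3 (valence 4) → 1 H
  atom 11: O, bond orders sum to 1 (valence 2) → 1 H
  atom 12: C, bond orders sum to 2 (valence 4) → 2 H
  atom 13: C, bond orders sum to 1 (valence 4) → 3 H
Totals → C:10, H:13, F:1, O:2.

C10H13FO2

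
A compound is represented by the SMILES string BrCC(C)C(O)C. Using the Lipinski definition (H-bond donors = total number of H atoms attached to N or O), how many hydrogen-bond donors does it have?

Donors: find every N or O and count the H atoms it carries.
  atom 6 (O): bond orders sum to 1 → 1 H
Lipinski HBD = 1.

1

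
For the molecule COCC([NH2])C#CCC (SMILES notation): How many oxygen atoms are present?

1

Scan the SMILES for O atoms (remember two-letter symbols like Cl and Br are single atoms).
Oxygen count: 1.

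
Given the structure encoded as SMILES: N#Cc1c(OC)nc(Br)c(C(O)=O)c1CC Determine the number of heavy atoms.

16

Every atom symbol written in the SMILES (organic subset) is one heavy atom; implicit H are not written.
Heavy atoms by element → Br:1, C:10, N:2, O:3.
Total: 16.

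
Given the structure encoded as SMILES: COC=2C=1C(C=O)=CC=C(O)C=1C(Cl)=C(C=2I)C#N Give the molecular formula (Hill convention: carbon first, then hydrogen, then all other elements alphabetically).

Walk through each heavy atom and fill implicit hydrogens from standard valence (C 4, N 3, O 2, S 2, halogen 1):
  atom 1: C, bond orders sum to 1 (valence 4) → 3 H
  atom 2: O, bond orders sum to 2 (valence 2) → 0 H
  atom 3: C, bond orders sum to 4 (valence 4) → 0 H
  atom 4: C, bond orders sum to 4 (valence 4) → 0 H
  atom 5: C, bond orders sum to 4 (valence 4) → 0 H
  atom 6: C, bond orders sum to 3 (valence 4) → 1 H
  atom 7: O, bond orders sum to 2 (valence 2) → 0 H
  atom 8: C, bond orders sum to 3 (valence 4) → 1 H
  atom 9: C, bond orders sum to 3 (valence 4) → 1 H
  atom 10: C, bond orders sum to 4 (valence 4) → 0 H
  atom 11: O, bond orders sum to 1 (valence 2) → 1 H
  atom 12: C, bond orders sum to 4 (valence 4) → 0 H
  atom 13: C, bond orders sum to 4 (valence 4) → 0 H
  atom 14: Cl (halogen, monovalent) → 0 H
  atom 15: C, bond orders sum to 4 (valence 4) → 0 H
  atom 16: C, bond orders sum to 4 (valence 4) → 0 H
  atom 17: I (halogen, monovalent) → 0 H
  atom 18: C, bond orders sum to 4 (valence 4) → 0 H
  atom 19: N, bond orders sum to 3 (valence 3) → 0 H
Totals → C:13, H:7, Cl:1, I:1, N:1, O:3.

C13H7ClINO3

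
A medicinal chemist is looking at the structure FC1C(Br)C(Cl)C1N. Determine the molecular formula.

Walk through each heavy atom and fill implicit hydrogens from standard valence (C 4, N 3, O 2, S 2, halogen 1):
  atom 1: F (halogen, monovalent) → 0 H
  atom 2: C, bond orders sum to 3 (valence 4) → 1 H
  atom 3: C, bond orders sum to 3 (valence 4) → 1 H
  atom 4: Br (halogen, monovalent) → 0 H
  atom 5: C, bond orders sum to 3 (valence 4) → 1 H
  atom 6: Cl (halogen, monovalent) → 0 H
  atom 7: C, bond orders sum to 3 (valence 4) → 1 H
  atom 8: N, bond orders sum to 1 (valence 3) → 2 H
Totals → C:4, H:6, Br:1, Cl:1, F:1, N:1.
In Hill order: C4H6BrClFN.

C4H6BrClFN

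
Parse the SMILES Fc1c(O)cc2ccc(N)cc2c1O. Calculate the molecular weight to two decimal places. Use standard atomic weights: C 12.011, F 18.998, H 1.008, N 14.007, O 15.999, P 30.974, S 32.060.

First, the molecular formula is C10H8FNO2 (counting implicit H from valence).
  C: 10 × 12.011 = 120.110
  F: 1 × 18.998 = 18.998
  H: 8 × 1.008 = 8.064
  N: 1 × 14.007 = 14.007
  O: 2 × 15.999 = 31.998
Sum: 10×12.011 + 1×18.998 + 8×1.008 + 1×14.007 + 2×15.999 = 193.177 → 193.18 g/mol.

193.18 g/mol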